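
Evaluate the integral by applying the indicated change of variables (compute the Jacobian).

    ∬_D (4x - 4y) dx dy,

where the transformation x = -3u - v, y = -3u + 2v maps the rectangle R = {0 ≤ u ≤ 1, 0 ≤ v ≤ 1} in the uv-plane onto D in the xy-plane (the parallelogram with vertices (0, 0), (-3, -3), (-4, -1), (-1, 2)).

Compute the Jacobian determinant of (x, y) with respect to (u, v):

    ∂(x,y)/∂(u,v) = | -3  -1 | = (-3)(2) - (-1)(-3) = -9.
                   | -3  2 |

Its absolute value is |J| = 9 (the area scaling factor).

Substituting x = -3u - v, y = -3u + 2v into the integrand,

    4x - 4y → -12v,

so the integral becomes

    ∬_R (-12v) · |J| du dv = ∫_0^1 ∫_0^1 (-108v) dv du.

Inner (v): -54.
Outer (u): -54.

Therefore ∬_D (4x - 4y) dx dy = -54.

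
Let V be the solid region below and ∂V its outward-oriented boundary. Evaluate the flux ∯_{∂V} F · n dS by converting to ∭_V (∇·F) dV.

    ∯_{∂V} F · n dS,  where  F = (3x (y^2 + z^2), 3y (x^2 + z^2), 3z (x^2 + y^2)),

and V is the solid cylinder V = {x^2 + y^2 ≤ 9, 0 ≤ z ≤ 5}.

By the divergence theorem,

    ∯_{∂V} F · n dS = ∭_V (∇ · F) dV.

Compute the divergence:
    ∇ · F = ∂F_x/∂x + ∂F_y/∂y + ∂F_z/∂z = 3y^2 + 3z^2 + 3x^2 + 3z^2 + 3x^2 + 3y^2 = 6x^2 + 6y^2 + 6z^2.

In cylindrical coordinates, x = r cos(θ), y = r sin(θ), z = z, dV = r dr dθ dz, with 0 ≤ r ≤ 3, 0 ≤ θ ≤ 2π, 0 ≤ z ≤ 5.

The integrand, after substitution and multiplying by the volume element, becomes (6r^2 + 6z^2) · r, so

    ∭_V (∇·F) dV = ∫_0^{2π} ∫_0^{3} ∫_0^{5} (6r^2 + 6z^2) · r dz dr dθ.

Inner (z from 0 to 5): 30r^3 + 250r.
Middle (r from 0 to 3): 3465/2.
Outer (θ from 0 to 2π): 3465π.

Therefore ∯_{∂V} F · n dS = 3465π.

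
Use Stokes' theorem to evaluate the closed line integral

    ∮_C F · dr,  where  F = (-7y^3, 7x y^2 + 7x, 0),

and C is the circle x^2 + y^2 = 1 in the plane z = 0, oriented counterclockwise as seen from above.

Let S be the flat disk x^2 + y^2 ≤ 1 in the plane z = 0, with upward unit normal n̂ = ẑ. By Stokes' theorem,

    ∮_C F · dr = ∬_S (∇ × F) · n̂ dS = ∬_D (curl F)_z dA,

where D is the disk x^2 + y^2 ≤ 1.

Compute the curl of F = (-7y^3, 7x y^2 + 7x, 0):
    (∇ × F)_x = ∂F_z/∂y - ∂F_y/∂z = 0,
    (∇ × F)_y = ∂F_x/∂z - ∂F_z/∂x = 0,
    (∇ × F)_z = ∂F_y/∂x - ∂F_x/∂y = 28y^2 + 7.

On z = 0, (curl F)_z = 28y^2 + 7.

Convert to polar (x = r cos θ, y = r sin θ, dA = r dr dθ); the integrand becomes 28r^2sin(θ)^2 + 7, so

    ∬_D (curl F)_z dA = ∫_0^{2π} ∫_0^{1} (28r^2sin(θ)^2 + 7) · r dr dθ.

Inner (r from 0 to 1): 7sin(θ)^2 + 7/2.
Outer (θ from 0 to 2π): 14π.

Therefore ∮_C F · dr = 14π.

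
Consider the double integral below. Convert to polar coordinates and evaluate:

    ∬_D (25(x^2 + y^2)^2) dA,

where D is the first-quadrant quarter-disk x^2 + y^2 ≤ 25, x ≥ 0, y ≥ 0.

The region D is 0 ≤ r ≤ 5, 0 ≤ θ ≤ π/2 in polar coordinates, where x = r cos(θ), y = r sin(θ), and dA = r dr dθ.

Under the substitution, the integrand becomes 25r^4, so

    ∬_D (25(x^2 + y^2)^2) dA = ∫_{0}^{π/2} ∫_{0}^{5} (25r^4) · r dr dθ.

Inner integral (in r): ∫_{0}^{5} (25r^4) · r dr = 390625/6.

Outer integral (in θ): ∫_{0}^{π/2} (390625/6) dθ = 390625π/12.

Therefore ∬_D (25(x^2 + y^2)^2) dA = 390625π/12.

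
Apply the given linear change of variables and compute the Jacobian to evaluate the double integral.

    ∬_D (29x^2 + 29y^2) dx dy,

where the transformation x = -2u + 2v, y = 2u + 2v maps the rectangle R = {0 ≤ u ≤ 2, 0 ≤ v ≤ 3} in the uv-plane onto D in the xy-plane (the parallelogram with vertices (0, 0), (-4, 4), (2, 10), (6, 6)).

Compute the Jacobian determinant of (x, y) with respect to (u, v):

    ∂(x,y)/∂(u,v) = | -2  2 | = (-2)(2) - (2)(2) = -8.
                   | 2  2 |

Its absolute value is |J| = 8 (the area scaling factor).

Substituting x = -2u + 2v, y = 2u + 2v into the integrand,

    29x^2 + 29y^2 → 232u^2 + 232v^2,

so the integral becomes

    ∬_R (232u^2 + 232v^2) · |J| du dv = ∫_0^2 ∫_0^3 (1856u^2 + 1856v^2) dv du.

Inner (v): 5568u^2 + 16704.
Outer (u): 48256.

Therefore ∬_D (29x^2 + 29y^2) dx dy = 48256.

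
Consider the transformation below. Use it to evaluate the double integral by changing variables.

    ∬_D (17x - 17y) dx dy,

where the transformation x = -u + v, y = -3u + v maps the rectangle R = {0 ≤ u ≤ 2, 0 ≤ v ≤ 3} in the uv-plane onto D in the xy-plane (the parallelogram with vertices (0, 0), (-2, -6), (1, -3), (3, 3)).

Compute the Jacobian determinant of (x, y) with respect to (u, v):

    ∂(x,y)/∂(u,v) = | -1  1 | = (-1)(1) - (1)(-3) = 2.
                   | -3  1 |

Its absolute value is |J| = 2 (the area scaling factor).

Substituting x = -u + v, y = -3u + v into the integrand,

    17x - 17y → 34u,

so the integral becomes

    ∬_R (34u) · |J| du dv = ∫_0^2 ∫_0^3 (68u) dv du.

Inner (v): 204u.
Outer (u): 408.

Therefore ∬_D (17x - 17y) dx dy = 408.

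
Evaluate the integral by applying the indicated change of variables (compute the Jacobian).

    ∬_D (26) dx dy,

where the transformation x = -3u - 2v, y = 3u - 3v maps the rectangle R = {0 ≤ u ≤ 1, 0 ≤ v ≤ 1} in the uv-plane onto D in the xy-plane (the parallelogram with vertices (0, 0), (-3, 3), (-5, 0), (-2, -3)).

Compute the Jacobian determinant of (x, y) with respect to (u, v):

    ∂(x,y)/∂(u,v) = | -3  -2 | = (-3)(-3) - (-2)(3) = 15.
                   | 3  -3 |

Its absolute value is |J| = 15 (the area scaling factor).

Substituting x = -3u - 2v, y = 3u - 3v into the integrand,

    26 → 26,

so the integral becomes

    ∬_R (26) · |J| du dv = ∫_0^1 ∫_0^1 (390) dv du.

Inner (v): 390.
Outer (u): 390.

Therefore ∬_D (26) dx dy = 390.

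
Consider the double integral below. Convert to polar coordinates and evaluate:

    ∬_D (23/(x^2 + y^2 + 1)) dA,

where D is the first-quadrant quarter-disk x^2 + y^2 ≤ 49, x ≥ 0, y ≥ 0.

The region D is 0 ≤ r ≤ 7, 0 ≤ θ ≤ π/2 in polar coordinates, where x = r cos(θ), y = r sin(θ), and dA = r dr dθ.

Under the substitution, the integrand becomes 23/(r^2 + 1), so

    ∬_D (23/(x^2 + y^2 + 1)) dA = ∫_{0}^{π/2} ∫_{0}^{7} (23/(r^2 + 1)) · r dr dθ.

Inner integral (in r): ∫_{0}^{7} (23/(r^2 + 1)) · r dr = 23log(50)/2.

Outer integral (in θ): ∫_{0}^{π/2} (23log(50)/2) dθ = 23π log(50)/4.

Therefore ∬_D (23/(x^2 + y^2 + 1)) dA = 23π log(50)/4.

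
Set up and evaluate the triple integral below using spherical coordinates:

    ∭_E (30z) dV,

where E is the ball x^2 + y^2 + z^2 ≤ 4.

In spherical coordinates, x = ρ sin(φ) cos(θ), y = ρ sin(φ) sin(θ), z = ρ cos(φ), and dV = ρ^2 sin(φ) dρ dφ dθ.

The integrand becomes 30ρ cos(φ), so

    ∭_E (30z) dV = ∫_{0}^{2π} ∫_{0}^{π} ∫_{0}^{2} (30ρ cos(φ)) · ρ^2 sin(φ) dρ dφ dθ.

Inner (ρ): 60sin(2φ).
Middle (φ): 0.
Outer (θ): 0.

Therefore the triple integral equals 0.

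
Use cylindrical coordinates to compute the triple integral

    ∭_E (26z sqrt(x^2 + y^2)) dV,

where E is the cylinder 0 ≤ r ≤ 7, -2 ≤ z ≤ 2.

In cylindrical coordinates, x = r cos(θ), y = r sin(θ), z = z, and dV = r dr dθ dz.

The integrand becomes 26r z, so

    ∭_E (26z sqrt(x^2 + y^2)) dV = ∫_{0}^{2π} ∫_{0}^{7} ∫_{-2}^{2} (26r z) · r dz dr dθ.

Inner (z): 0.
Middle (r from 0 to 7): 0.
Outer (θ): 0.

Therefore the triple integral equals 0.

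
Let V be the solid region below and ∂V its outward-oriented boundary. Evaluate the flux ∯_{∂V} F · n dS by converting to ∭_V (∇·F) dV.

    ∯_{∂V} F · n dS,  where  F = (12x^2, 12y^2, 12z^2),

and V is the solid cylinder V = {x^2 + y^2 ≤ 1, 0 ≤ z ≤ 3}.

By the divergence theorem,

    ∯_{∂V} F · n dS = ∭_V (∇ · F) dV.

Compute the divergence:
    ∇ · F = ∂F_x/∂x + ∂F_y/∂y + ∂F_z/∂z = 24x + 24y + 24z.

In cylindrical coordinates, x = r cos(θ), y = r sin(θ), z = z, dV = r dr dθ dz, with 0 ≤ r ≤ 1, 0 ≤ θ ≤ 2π, 0 ≤ z ≤ 3.

The integrand, after substitution and multiplying by the volume element, becomes (24sqrt(2)r sin(θ + π/4) + 24z) · r, so

    ∭_V (∇·F) dV = ∫_0^{2π} ∫_0^{1} ∫_0^{3} (24sqrt(2)r sin(θ + π/4) + 24z) · r dz dr dθ.

Inner (z from 0 to 3): 36r (2sqrt(2)r sin(θ + π/4) + 3).
Middle (r from 0 to 1): 24sqrt(2)sin(θ + π/4) + 54.
Outer (θ from 0 to 2π): 108π.

Therefore ∯_{∂V} F · n dS = 108π.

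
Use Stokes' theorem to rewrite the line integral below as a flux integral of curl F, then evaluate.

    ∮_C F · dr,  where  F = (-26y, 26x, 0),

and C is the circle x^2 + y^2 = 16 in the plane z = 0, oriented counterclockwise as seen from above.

Let S be the flat disk x^2 + y^2 ≤ 16 in the plane z = 0, with upward unit normal n̂ = ẑ. By Stokes' theorem,

    ∮_C F · dr = ∬_S (∇ × F) · n̂ dS = ∬_D (curl F)_z dA,

where D is the disk x^2 + y^2 ≤ 16.

Compute the curl of F = (-26y, 26x, 0):
    (∇ × F)_x = ∂F_z/∂y - ∂F_y/∂z = 0,
    (∇ × F)_y = ∂F_x/∂z - ∂F_z/∂x = 0,
    (∇ × F)_z = ∂F_y/∂x - ∂F_x/∂y = 52.

On z = 0, (curl F)_z = 52.

Convert to polar (x = r cos θ, y = r sin θ, dA = r dr dθ); the integrand becomes 52, so

    ∬_D (curl F)_z dA = ∫_0^{2π} ∫_0^{4} (52) · r dr dθ.

Inner (r from 0 to 4): 416.
Outer (θ from 0 to 2π): 832π.

Therefore ∮_C F · dr = 832π.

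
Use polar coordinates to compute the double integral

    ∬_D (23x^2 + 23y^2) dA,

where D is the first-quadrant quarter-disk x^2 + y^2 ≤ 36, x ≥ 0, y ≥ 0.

The region D is 0 ≤ r ≤ 6, 0 ≤ θ ≤ π/2 in polar coordinates, where x = r cos(θ), y = r sin(θ), and dA = r dr dθ.

Under the substitution, the integrand becomes 23r^2, so

    ∬_D (23x^2 + 23y^2) dA = ∫_{0}^{π/2} ∫_{0}^{6} (23r^2) · r dr dθ.

Inner integral (in r): ∫_{0}^{6} (23r^2) · r dr = 7452.

Outer integral (in θ): ∫_{0}^{π/2} (7452) dθ = 3726π.

Therefore ∬_D (23x^2 + 23y^2) dA = 3726π.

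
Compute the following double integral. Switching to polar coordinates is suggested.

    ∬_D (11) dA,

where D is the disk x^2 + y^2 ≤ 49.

The region D is 0 ≤ r ≤ 7, 0 ≤ θ ≤ 2π in polar coordinates, where x = r cos(θ), y = r sin(θ), and dA = r dr dθ.

Under the substitution, the integrand becomes 11, so

    ∬_D (11) dA = ∫_{0}^{2π} ∫_{0}^{7} (11) · r dr dθ.

Inner integral (in r): ∫_{0}^{7} (11) · r dr = 539/2.

Outer integral (in θ): ∫_{0}^{2π} (539/2) dθ = 539π.

Therefore ∬_D (11) dA = 539π.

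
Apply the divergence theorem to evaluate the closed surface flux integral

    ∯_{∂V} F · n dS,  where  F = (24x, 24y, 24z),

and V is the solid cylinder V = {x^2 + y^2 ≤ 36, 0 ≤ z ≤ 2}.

By the divergence theorem,

    ∯_{∂V} F · n dS = ∭_V (∇ · F) dV.

Compute the divergence:
    ∇ · F = ∂F_x/∂x + ∂F_y/∂y + ∂F_z/∂z = 24 + 24 + 24 = 72.

In cylindrical coordinates, x = r cos(θ), y = r sin(θ), z = z, dV = r dr dθ dz, with 0 ≤ r ≤ 6, 0 ≤ θ ≤ 2π, 0 ≤ z ≤ 2.

The integrand, after substitution and multiplying by the volume element, becomes (72) · r, so

    ∭_V (∇·F) dV = ∫_0^{2π} ∫_0^{6} ∫_0^{2} (72) · r dz dr dθ.

Inner (z from 0 to 2): 144r.
Middle (r from 0 to 6): 2592.
Outer (θ from 0 to 2π): 5184π.

Therefore ∯_{∂V} F · n dS = 5184π.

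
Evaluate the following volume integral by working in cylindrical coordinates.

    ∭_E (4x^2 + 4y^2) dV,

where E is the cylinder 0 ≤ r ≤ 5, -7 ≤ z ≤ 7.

In cylindrical coordinates, x = r cos(θ), y = r sin(θ), z = z, and dV = r dr dθ dz.

The integrand becomes 4r^2, so

    ∭_E (4x^2 + 4y^2) dV = ∫_{0}^{2π} ∫_{0}^{5} ∫_{-7}^{7} (4r^2) · r dz dr dθ.

Inner (z): 56r^3.
Middle (r from 0 to 5): 8750.
Outer (θ): 17500π.

Therefore the triple integral equals 17500π.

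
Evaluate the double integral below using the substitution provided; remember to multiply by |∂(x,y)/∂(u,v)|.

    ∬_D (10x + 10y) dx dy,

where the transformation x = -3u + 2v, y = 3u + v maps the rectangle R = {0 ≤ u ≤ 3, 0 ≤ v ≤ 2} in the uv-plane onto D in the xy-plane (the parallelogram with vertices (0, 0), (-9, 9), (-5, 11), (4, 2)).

Compute the Jacobian determinant of (x, y) with respect to (u, v):

    ∂(x,y)/∂(u,v) = | -3  2 | = (-3)(1) - (2)(3) = -9.
                   | 3  1 |

Its absolute value is |J| = 9 (the area scaling factor).

Substituting x = -3u + 2v, y = 3u + v into the integrand,

    10x + 10y → 30v,

so the integral becomes

    ∬_R (30v) · |J| du dv = ∫_0^3 ∫_0^2 (270v) dv du.

Inner (v): 540.
Outer (u): 1620.

Therefore ∬_D (10x + 10y) dx dy = 1620.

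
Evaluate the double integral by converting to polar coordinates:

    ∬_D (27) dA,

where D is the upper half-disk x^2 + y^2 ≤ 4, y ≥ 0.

The region D is 0 ≤ r ≤ 2, 0 ≤ θ ≤ π in polar coordinates, where x = r cos(θ), y = r sin(θ), and dA = r dr dθ.

Under the substitution, the integrand becomes 27, so

    ∬_D (27) dA = ∫_{0}^{π} ∫_{0}^{2} (27) · r dr dθ.

Inner integral (in r): ∫_{0}^{2} (27) · r dr = 54.

Outer integral (in θ): ∫_{0}^{π} (54) dθ = 54π.

Therefore ∬_D (27) dA = 54π.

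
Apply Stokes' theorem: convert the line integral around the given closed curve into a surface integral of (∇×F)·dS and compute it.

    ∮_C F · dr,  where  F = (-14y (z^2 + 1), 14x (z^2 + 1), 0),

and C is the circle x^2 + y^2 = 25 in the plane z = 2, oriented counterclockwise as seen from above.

Let S be the flat disk x^2 + y^2 ≤ 25 in the plane z = 2, with upward unit normal n̂ = ẑ. By Stokes' theorem,

    ∮_C F · dr = ∬_S (∇ × F) · n̂ dS = ∬_D (curl F)_z dA,

where D is the disk x^2 + y^2 ≤ 25.

Compute the curl of F = (-14y (z^2 + 1), 14x (z^2 + 1), 0):
    (∇ × F)_x = ∂F_z/∂y - ∂F_y/∂z = -28x z,
    (∇ × F)_y = ∂F_x/∂z - ∂F_z/∂x = -28y z,
    (∇ × F)_z = ∂F_y/∂x - ∂F_x/∂y = 28z^2 + 28.

On z = 2, (curl F)_z = 140.

Convert to polar (x = r cos θ, y = r sin θ, dA = r dr dθ); the integrand becomes 140, so

    ∬_D (curl F)_z dA = ∫_0^{2π} ∫_0^{5} (140) · r dr dθ.

Inner (r from 0 to 5): 1750.
Outer (θ from 0 to 2π): 3500π.

Therefore ∮_C F · dr = 3500π.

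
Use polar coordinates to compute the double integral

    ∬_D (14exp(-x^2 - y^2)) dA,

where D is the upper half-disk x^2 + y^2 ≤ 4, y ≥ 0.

The region D is 0 ≤ r ≤ 2, 0 ≤ θ ≤ π in polar coordinates, where x = r cos(θ), y = r sin(θ), and dA = r dr dθ.

Under the substitution, the integrand becomes 14exp(-r^2), so

    ∬_D (14exp(-x^2 - y^2)) dA = ∫_{0}^{π} ∫_{0}^{2} (14exp(-r^2)) · r dr dθ.

Inner integral (in r): ∫_{0}^{2} (14exp(-r^2)) · r dr = 7 - 7exp(-4).

Outer integral (in θ): ∫_{0}^{π} (7 - 7exp(-4)) dθ = -7π exp(-4) + 7π.

Therefore ∬_D (14exp(-x^2 - y^2)) dA = -7π exp(-4) + 7π.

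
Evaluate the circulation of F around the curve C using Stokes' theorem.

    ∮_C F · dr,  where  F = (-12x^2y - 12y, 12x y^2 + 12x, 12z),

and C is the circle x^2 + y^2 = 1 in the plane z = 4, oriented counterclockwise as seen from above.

Let S be the flat disk x^2 + y^2 ≤ 1 in the plane z = 4, with upward unit normal n̂ = ẑ. By Stokes' theorem,

    ∮_C F · dr = ∬_S (∇ × F) · n̂ dS = ∬_D (curl F)_z dA,

where D is the disk x^2 + y^2 ≤ 1.

Compute the curl of F = (-12x^2y - 12y, 12x y^2 + 12x, 12z):
    (∇ × F)_x = ∂F_z/∂y - ∂F_y/∂z = 0,
    (∇ × F)_y = ∂F_x/∂z - ∂F_z/∂x = 0,
    (∇ × F)_z = ∂F_y/∂x - ∂F_x/∂y = 12x^2 + 12y^2 + 24.

On z = 4, (curl F)_z = 12x^2 + 12y^2 + 24.

Convert to polar (x = r cos θ, y = r sin θ, dA = r dr dθ); the integrand becomes 12r^2 + 24, so

    ∬_D (curl F)_z dA = ∫_0^{2π} ∫_0^{1} (12r^2 + 24) · r dr dθ.

Inner (r from 0 to 1): 15.
Outer (θ from 0 to 2π): 30π.

Therefore ∮_C F · dr = 30π.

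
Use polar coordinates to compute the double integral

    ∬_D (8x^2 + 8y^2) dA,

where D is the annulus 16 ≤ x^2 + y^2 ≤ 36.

The region D is 4 ≤ r ≤ 6, 0 ≤ θ ≤ 2π in polar coordinates, where x = r cos(θ), y = r sin(θ), and dA = r dr dθ.

Under the substitution, the integrand becomes 8r^2, so

    ∬_D (8x^2 + 8y^2) dA = ∫_{0}^{2π} ∫_{4}^{6} (8r^2) · r dr dθ.

Inner integral (in r): ∫_{4}^{6} (8r^2) · r dr = 2080.

Outer integral (in θ): ∫_{0}^{2π} (2080) dθ = 4160π.

Therefore ∬_D (8x^2 + 8y^2) dA = 4160π.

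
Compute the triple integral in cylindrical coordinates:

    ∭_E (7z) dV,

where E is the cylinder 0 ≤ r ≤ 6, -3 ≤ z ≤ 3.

In cylindrical coordinates, x = r cos(θ), y = r sin(θ), z = z, and dV = r dr dθ dz.

The integrand becomes 7z, so

    ∭_E (7z) dV = ∫_{0}^{2π} ∫_{0}^{6} ∫_{-3}^{3} (7z) · r dz dr dθ.

Inner (z): 0.
Middle (r from 0 to 6): 0.
Outer (θ): 0.

Therefore the triple integral equals 0.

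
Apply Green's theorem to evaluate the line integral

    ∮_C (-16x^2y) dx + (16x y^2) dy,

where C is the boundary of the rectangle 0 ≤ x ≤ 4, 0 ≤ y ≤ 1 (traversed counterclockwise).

Green's theorem converts the closed line integral into a double integral over the enclosed region D:

    ∮_C P dx + Q dy = ∬_D (∂Q/∂x - ∂P/∂y) dA.

Here P = -16x^2y, Q = 16x y^2, so

    ∂Q/∂x = 16y^2,    ∂P/∂y = -16x^2,
    ∂Q/∂x - ∂P/∂y = 16x^2 + 16y^2.

D is the region 0 ≤ x ≤ 4, 0 ≤ y ≤ 1. Evaluating the double integral:

    ∬_D (16x^2 + 16y^2) dA = ∫_0^{4} ∫_0^{1} (16x^2 + 16y^2) dy dx.

Inner (y from 0 to 1): 16x^2 + 16/3.
Outer (x from 0 to 4): 1088/3.

Therefore ∮_C P dx + Q dy = 1088/3.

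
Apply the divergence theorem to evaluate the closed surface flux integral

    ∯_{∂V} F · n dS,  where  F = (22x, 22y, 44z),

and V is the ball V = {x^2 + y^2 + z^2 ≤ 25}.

By the divergence theorem,

    ∯_{∂V} F · n dS = ∭_V (∇ · F) dV.

Compute the divergence:
    ∇ · F = ∂F_x/∂x + ∂F_y/∂y + ∂F_z/∂z = 22 + 22 + 44 = 88.

In spherical coordinates, x = ρ sin(φ) cos(θ), y = ρ sin(φ) sin(θ), z = ρ cos(φ), dV = ρ^2 sin(φ) dρ dφ dθ, with 0 ≤ ρ ≤ 5, 0 ≤ φ ≤ π, 0 ≤ θ ≤ 2π.

The integrand, after substitution and multiplying by the volume element, becomes (88) · ρ^2 sin(φ), so

    ∭_V (∇·F) dV = ∫_0^{2π} ∫_0^{π} ∫_0^{5} (88) · ρ^2 sin(φ) dρ dφ dθ.

Inner (ρ from 0 to 5): 11000sin(φ)/3.
Middle (φ from 0 to π): 22000/3.
Outer (θ from 0 to 2π): 44000π/3.

Therefore ∯_{∂V} F · n dS = 44000π/3.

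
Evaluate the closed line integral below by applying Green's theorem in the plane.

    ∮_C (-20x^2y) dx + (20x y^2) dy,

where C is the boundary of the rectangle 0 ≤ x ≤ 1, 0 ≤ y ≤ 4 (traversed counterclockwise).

Green's theorem converts the closed line integral into a double integral over the enclosed region D:

    ∮_C P dx + Q dy = ∬_D (∂Q/∂x - ∂P/∂y) dA.

Here P = -20x^2y, Q = 20x y^2, so

    ∂Q/∂x = 20y^2,    ∂P/∂y = -20x^2,
    ∂Q/∂x - ∂P/∂y = 20x^2 + 20y^2.

D is the region 0 ≤ x ≤ 1, 0 ≤ y ≤ 4. Evaluating the double integral:

    ∬_D (20x^2 + 20y^2) dA = ∫_0^{1} ∫_0^{4} (20x^2 + 20y^2) dy dx.

Inner (y from 0 to 4): 80x^2 + 1280/3.
Outer (x from 0 to 1): 1360/3.

Therefore ∮_C P dx + Q dy = 1360/3.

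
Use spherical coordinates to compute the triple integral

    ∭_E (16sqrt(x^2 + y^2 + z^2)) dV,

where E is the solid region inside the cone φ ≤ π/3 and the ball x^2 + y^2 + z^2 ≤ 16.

In spherical coordinates, x = ρ sin(φ) cos(θ), y = ρ sin(φ) sin(θ), z = ρ cos(φ), and dV = ρ^2 sin(φ) dρ dφ dθ.

The integrand becomes 16ρ, so

    ∭_E (16sqrt(x^2 + y^2 + z^2)) dV = ∫_{0}^{2π} ∫_{0}^{π/3} ∫_{0}^{4} (16ρ) · ρ^2 sin(φ) dρ dφ dθ.

Inner (ρ): 1024sin(φ).
Middle (φ): 512.
Outer (θ): 1024π.

Therefore the triple integral equals 1024π.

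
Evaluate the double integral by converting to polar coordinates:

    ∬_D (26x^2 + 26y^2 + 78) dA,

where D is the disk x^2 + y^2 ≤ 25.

The region D is 0 ≤ r ≤ 5, 0 ≤ θ ≤ 2π in polar coordinates, where x = r cos(θ), y = r sin(θ), and dA = r dr dθ.

Under the substitution, the integrand becomes 26r^2 + 78, so

    ∬_D (26x^2 + 26y^2 + 78) dA = ∫_{0}^{2π} ∫_{0}^{5} (26r^2 + 78) · r dr dθ.

Inner integral (in r): ∫_{0}^{5} (26r^2 + 78) · r dr = 10075/2.

Outer integral (in θ): ∫_{0}^{2π} (10075/2) dθ = 10075π.

Therefore ∬_D (26x^2 + 26y^2 + 78) dA = 10075π.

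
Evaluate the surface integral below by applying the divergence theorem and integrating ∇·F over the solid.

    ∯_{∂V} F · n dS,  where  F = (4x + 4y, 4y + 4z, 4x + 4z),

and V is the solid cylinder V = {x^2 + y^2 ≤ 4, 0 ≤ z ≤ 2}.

By the divergence theorem,

    ∯_{∂V} F · n dS = ∭_V (∇ · F) dV.

Compute the divergence:
    ∇ · F = ∂F_x/∂x + ∂F_y/∂y + ∂F_z/∂z = 4 + 4 + 4 = 12.

In cylindrical coordinates, x = r cos(θ), y = r sin(θ), z = z, dV = r dr dθ dz, with 0 ≤ r ≤ 2, 0 ≤ θ ≤ 2π, 0 ≤ z ≤ 2.

The integrand, after substitution and multiplying by the volume element, becomes (12) · r, so

    ∭_V (∇·F) dV = ∫_0^{2π} ∫_0^{2} ∫_0^{2} (12) · r dz dr dθ.

Inner (z from 0 to 2): 24r.
Middle (r from 0 to 2): 48.
Outer (θ from 0 to 2π): 96π.

Therefore ∯_{∂V} F · n dS = 96π.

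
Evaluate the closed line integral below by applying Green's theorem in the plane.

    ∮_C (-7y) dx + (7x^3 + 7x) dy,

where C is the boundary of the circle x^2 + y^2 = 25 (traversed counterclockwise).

Green's theorem converts the closed line integral into a double integral over the enclosed region D:

    ∮_C P dx + Q dy = ∬_D (∂Q/∂x - ∂P/∂y) dA.

Here P = -7y, Q = 7x^3 + 7x, so

    ∂Q/∂x = 21x^2 + 7,    ∂P/∂y = -7,
    ∂Q/∂x - ∂P/∂y = 21x^2 + 14.

D is the region x^2 + y^2 ≤ 25. Evaluating the double integral:

In polar coordinates (x = r cos θ, y = r sin θ, dA = r dr dθ) the integrand becomes 21r^2cos(θ)^2 + 14, so

    ∬_D (21x^2 + 14) dA = ∫_0^{2π} ∫_0^{5} (21r^2cos(θ)^2 + 14) · r dr dθ.

Inner (r from 0 to 5): 13125cos(θ)^2/4 + 175.
Outer (θ from 0 to 2π): 14525π/4.

Therefore ∮_C P dx + Q dy = 14525π/4.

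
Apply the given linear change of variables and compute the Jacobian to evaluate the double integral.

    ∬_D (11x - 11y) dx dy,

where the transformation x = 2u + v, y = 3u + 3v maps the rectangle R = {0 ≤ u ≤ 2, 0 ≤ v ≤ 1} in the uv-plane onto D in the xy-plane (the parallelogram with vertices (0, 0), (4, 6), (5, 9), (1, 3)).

Compute the Jacobian determinant of (x, y) with respect to (u, v):

    ∂(x,y)/∂(u,v) = | 2  1 | = (2)(3) - (1)(3) = 3.
                   | 3  3 |

Its absolute value is |J| = 3 (the area scaling factor).

Substituting x = 2u + v, y = 3u + 3v into the integrand,

    11x - 11y → -11u - 22v,

so the integral becomes

    ∬_R (-11u - 22v) · |J| du dv = ∫_0^2 ∫_0^1 (-33u - 66v) dv du.

Inner (v): -33u - 33.
Outer (u): -132.

Therefore ∬_D (11x - 11y) dx dy = -132.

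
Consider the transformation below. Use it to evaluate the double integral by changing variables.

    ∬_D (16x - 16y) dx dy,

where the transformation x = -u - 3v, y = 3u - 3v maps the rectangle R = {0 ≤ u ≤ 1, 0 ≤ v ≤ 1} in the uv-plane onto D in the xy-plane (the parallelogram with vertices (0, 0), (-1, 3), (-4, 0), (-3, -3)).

Compute the Jacobian determinant of (x, y) with respect to (u, v):

    ∂(x,y)/∂(u,v) = | -1  -3 | = (-1)(-3) - (-3)(3) = 12.
                   | 3  -3 |

Its absolute value is |J| = 12 (the area scaling factor).

Substituting x = -u - 3v, y = 3u - 3v into the integrand,

    16x - 16y → -64u,

so the integral becomes

    ∬_R (-64u) · |J| du dv = ∫_0^1 ∫_0^1 (-768u) dv du.

Inner (v): -768u.
Outer (u): -384.

Therefore ∬_D (16x - 16y) dx dy = -384.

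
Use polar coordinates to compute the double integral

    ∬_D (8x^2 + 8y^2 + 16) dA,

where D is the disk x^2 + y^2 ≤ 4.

The region D is 0 ≤ r ≤ 2, 0 ≤ θ ≤ 2π in polar coordinates, where x = r cos(θ), y = r sin(θ), and dA = r dr dθ.

Under the substitution, the integrand becomes 8r^2 + 16, so

    ∬_D (8x^2 + 8y^2 + 16) dA = ∫_{0}^{2π} ∫_{0}^{2} (8r^2 + 16) · r dr dθ.

Inner integral (in r): ∫_{0}^{2} (8r^2 + 16) · r dr = 64.

Outer integral (in θ): ∫_{0}^{2π} (64) dθ = 128π.

Therefore ∬_D (8x^2 + 8y^2 + 16) dA = 128π.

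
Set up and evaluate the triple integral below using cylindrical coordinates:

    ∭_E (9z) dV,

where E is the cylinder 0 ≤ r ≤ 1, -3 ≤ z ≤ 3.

In cylindrical coordinates, x = r cos(θ), y = r sin(θ), z = z, and dV = r dr dθ dz.

The integrand becomes 9z, so

    ∭_E (9z) dV = ∫_{0}^{2π} ∫_{0}^{1} ∫_{-3}^{3} (9z) · r dz dr dθ.

Inner (z): 0.
Middle (r from 0 to 1): 0.
Outer (θ): 0.

Therefore the triple integral equals 0.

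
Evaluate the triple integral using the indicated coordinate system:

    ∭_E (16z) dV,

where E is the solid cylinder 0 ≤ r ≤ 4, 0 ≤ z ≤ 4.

In cylindrical coordinates, x = r cos(θ), y = r sin(θ), z = z, and dV = r dr dθ dz.

The integrand becomes 16z, so

    ∭_E (16z) dV = ∫_{0}^{2π} ∫_{0}^{4} ∫_{0}^{4} (16z) · r dz dr dθ.

Inner (z): 128r.
Middle (r from 0 to 4): 1024.
Outer (θ): 2048π.

Therefore the triple integral equals 2048π.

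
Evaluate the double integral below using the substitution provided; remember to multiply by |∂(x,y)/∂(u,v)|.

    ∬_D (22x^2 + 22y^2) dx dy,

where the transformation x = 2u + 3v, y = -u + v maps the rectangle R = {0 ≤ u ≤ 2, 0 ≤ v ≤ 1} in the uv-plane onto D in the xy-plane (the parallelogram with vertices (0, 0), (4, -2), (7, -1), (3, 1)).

Compute the Jacobian determinant of (x, y) with respect to (u, v):

    ∂(x,y)/∂(u,v) = | 2  3 | = (2)(1) - (3)(-1) = 5.
                   | -1  1 |

Its absolute value is |J| = 5 (the area scaling factor).

Substituting x = 2u + 3v, y = -u + v into the integrand,

    22x^2 + 22y^2 → 110u^2 + 220u v + 220v^2,

so the integral becomes

    ∬_R (110u^2 + 220u v + 220v^2) · |J| du dv = ∫_0^2 ∫_0^1 (550u^2 + 1100u v + 1100v^2) dv du.

Inner (v): 550u^2 + 550u + 1100/3.
Outer (u): 3300.

Therefore ∬_D (22x^2 + 22y^2) dx dy = 3300.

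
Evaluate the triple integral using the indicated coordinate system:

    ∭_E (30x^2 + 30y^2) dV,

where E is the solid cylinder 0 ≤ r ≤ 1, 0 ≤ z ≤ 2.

In cylindrical coordinates, x = r cos(θ), y = r sin(θ), z = z, and dV = r dr dθ dz.

The integrand becomes 30r^2, so

    ∭_E (30x^2 + 30y^2) dV = ∫_{0}^{2π} ∫_{0}^{1} ∫_{0}^{2} (30r^2) · r dz dr dθ.

Inner (z): 60r^3.
Middle (r from 0 to 1): 15.
Outer (θ): 30π.

Therefore the triple integral equals 30π.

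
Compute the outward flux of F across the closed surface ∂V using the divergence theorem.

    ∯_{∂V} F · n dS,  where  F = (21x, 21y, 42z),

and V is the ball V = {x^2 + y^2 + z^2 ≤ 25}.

By the divergence theorem,

    ∯_{∂V} F · n dS = ∭_V (∇ · F) dV.

Compute the divergence:
    ∇ · F = ∂F_x/∂x + ∂F_y/∂y + ∂F_z/∂z = 21 + 21 + 42 = 84.

In spherical coordinates, x = ρ sin(φ) cos(θ), y = ρ sin(φ) sin(θ), z = ρ cos(φ), dV = ρ^2 sin(φ) dρ dφ dθ, with 0 ≤ ρ ≤ 5, 0 ≤ φ ≤ π, 0 ≤ θ ≤ 2π.

The integrand, after substitution and multiplying by the volume element, becomes (84) · ρ^2 sin(φ), so

    ∭_V (∇·F) dV = ∫_0^{2π} ∫_0^{π} ∫_0^{5} (84) · ρ^2 sin(φ) dρ dφ dθ.

Inner (ρ from 0 to 5): 3500sin(φ).
Middle (φ from 0 to π): 7000.
Outer (θ from 0 to 2π): 14000π.

Therefore ∯_{∂V} F · n dS = 14000π.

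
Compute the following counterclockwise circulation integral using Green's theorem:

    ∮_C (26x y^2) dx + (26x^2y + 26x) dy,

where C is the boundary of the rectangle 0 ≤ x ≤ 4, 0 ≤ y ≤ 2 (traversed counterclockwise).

Green's theorem converts the closed line integral into a double integral over the enclosed region D:

    ∮_C P dx + Q dy = ∬_D (∂Q/∂x - ∂P/∂y) dA.

Here P = 26x y^2, Q = 26x^2y + 26x, so

    ∂Q/∂x = 52x y + 26,    ∂P/∂y = 52x y,
    ∂Q/∂x - ∂P/∂y = 26.

D is the region 0 ≤ x ≤ 4, 0 ≤ y ≤ 2. Evaluating the double integral:

    ∬_D (26) dA = ∫_0^{4} ∫_0^{2} (26) dy dx.

Inner (y from 0 to 2): 52.
Outer (x from 0 to 4): 208.

Therefore ∮_C P dx + Q dy = 208.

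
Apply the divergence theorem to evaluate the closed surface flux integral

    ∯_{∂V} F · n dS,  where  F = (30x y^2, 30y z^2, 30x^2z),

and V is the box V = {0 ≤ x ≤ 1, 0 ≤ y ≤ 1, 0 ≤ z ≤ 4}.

By the divergence theorem,

    ∯_{∂V} F · n dS = ∭_V (∇ · F) dV.

Compute the divergence:
    ∇ · F = ∂F_x/∂x + ∂F_y/∂y + ∂F_z/∂z = 30y^2 + 30z^2 + 30x^2 = 30x^2 + 30y^2 + 30z^2.

V is a rectangular box, so dV = dx dy dz with 0 ≤ x ≤ 1, 0 ≤ y ≤ 1, 0 ≤ z ≤ 4.

Integrate (30x^2 + 30y^2 + 30z^2) over V as an iterated integral:

    ∭_V (∇·F) dV = ∫_0^{1} ∫_0^{1} ∫_0^{4} (30x^2 + 30y^2 + 30z^2) dz dy dx.

Inner (z from 0 to 4): 120x^2 + 120y^2 + 640.
Middle (y from 0 to 1): 120x^2 + 680.
Outer (x from 0 to 1): 720.

Therefore ∯_{∂V} F · n dS = 720.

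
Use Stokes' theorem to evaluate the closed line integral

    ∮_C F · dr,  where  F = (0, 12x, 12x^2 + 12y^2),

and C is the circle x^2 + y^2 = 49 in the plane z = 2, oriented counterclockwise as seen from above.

Let S be the flat disk x^2 + y^2 ≤ 49 in the plane z = 2, with upward unit normal n̂ = ẑ. By Stokes' theorem,

    ∮_C F · dr = ∬_S (∇ × F) · n̂ dS = ∬_D (curl F)_z dA,

where D is the disk x^2 + y^2 ≤ 49.

Compute the curl of F = (0, 12x, 12x^2 + 12y^2):
    (∇ × F)_x = ∂F_z/∂y - ∂F_y/∂z = 24y,
    (∇ × F)_y = ∂F_x/∂z - ∂F_z/∂x = -24x,
    (∇ × F)_z = ∂F_y/∂x - ∂F_x/∂y = 12.

On z = 2, (curl F)_z = 12.

Convert to polar (x = r cos θ, y = r sin θ, dA = r dr dθ); the integrand becomes 12, so

    ∬_D (curl F)_z dA = ∫_0^{2π} ∫_0^{7} (12) · r dr dθ.

Inner (r from 0 to 7): 294.
Outer (θ from 0 to 2π): 588π.

Therefore ∮_C F · dr = 588π.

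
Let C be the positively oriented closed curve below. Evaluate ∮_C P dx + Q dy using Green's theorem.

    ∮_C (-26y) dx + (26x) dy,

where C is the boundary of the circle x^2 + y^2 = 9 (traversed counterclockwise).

Green's theorem converts the closed line integral into a double integral over the enclosed region D:

    ∮_C P dx + Q dy = ∬_D (∂Q/∂x - ∂P/∂y) dA.

Here P = -26y, Q = 26x, so

    ∂Q/∂x = 26,    ∂P/∂y = -26,
    ∂Q/∂x - ∂P/∂y = 52.

D is the region x^2 + y^2 ≤ 9. Evaluating the double integral:

In polar coordinates (x = r cos θ, y = r sin θ, dA = r dr dθ) the integrand becomes 52, so

    ∬_D (52) dA = ∫_0^{2π} ∫_0^{3} (52) · r dr dθ.

Inner (r from 0 to 3): 234.
Outer (θ from 0 to 2π): 468π.

Therefore ∮_C P dx + Q dy = 468π.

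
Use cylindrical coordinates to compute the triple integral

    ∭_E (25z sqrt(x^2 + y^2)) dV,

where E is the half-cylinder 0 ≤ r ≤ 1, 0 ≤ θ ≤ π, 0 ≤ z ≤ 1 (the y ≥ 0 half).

In cylindrical coordinates, x = r cos(θ), y = r sin(θ), z = z, and dV = r dr dθ dz.

The integrand becomes 25r z, so

    ∭_E (25z sqrt(x^2 + y^2)) dV = ∫_{0}^{π} ∫_{0}^{1} ∫_{0}^{1} (25r z) · r dz dr dθ.

Inner (z): 25r^2/2.
Middle (r from 0 to 1): 25/6.
Outer (θ): 25π/6.

Therefore the triple integral equals 25π/6.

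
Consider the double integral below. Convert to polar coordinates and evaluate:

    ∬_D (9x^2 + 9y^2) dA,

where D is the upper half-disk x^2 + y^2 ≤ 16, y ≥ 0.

The region D is 0 ≤ r ≤ 4, 0 ≤ θ ≤ π in polar coordinates, where x = r cos(θ), y = r sin(θ), and dA = r dr dθ.

Under the substitution, the integrand becomes 9r^2, so

    ∬_D (9x^2 + 9y^2) dA = ∫_{0}^{π} ∫_{0}^{4} (9r^2) · r dr dθ.

Inner integral (in r): ∫_{0}^{4} (9r^2) · r dr = 576.

Outer integral (in θ): ∫_{0}^{π} (576) dθ = 576π.

Therefore ∬_D (9x^2 + 9y^2) dA = 576π.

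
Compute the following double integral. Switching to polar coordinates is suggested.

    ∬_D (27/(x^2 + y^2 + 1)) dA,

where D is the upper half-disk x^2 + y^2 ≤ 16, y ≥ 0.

The region D is 0 ≤ r ≤ 4, 0 ≤ θ ≤ π in polar coordinates, where x = r cos(θ), y = r sin(θ), and dA = r dr dθ.

Under the substitution, the integrand becomes 27/(r^2 + 1), so

    ∬_D (27/(x^2 + y^2 + 1)) dA = ∫_{0}^{π} ∫_{0}^{4} (27/(r^2 + 1)) · r dr dθ.

Inner integral (in r): ∫_{0}^{4} (27/(r^2 + 1)) · r dr = 27log(17)/2.

Outer integral (in θ): ∫_{0}^{π} (27log(17)/2) dθ = 27π log(17)/2.

Therefore ∬_D (27/(x^2 + y^2 + 1)) dA = 27π log(17)/2.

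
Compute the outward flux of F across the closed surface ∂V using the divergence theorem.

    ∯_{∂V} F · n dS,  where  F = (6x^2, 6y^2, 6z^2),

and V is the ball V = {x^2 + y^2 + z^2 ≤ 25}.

By the divergence theorem,

    ∯_{∂V} F · n dS = ∭_V (∇ · F) dV.

Compute the divergence:
    ∇ · F = ∂F_x/∂x + ∂F_y/∂y + ∂F_z/∂z = 12x + 12y + 12z.

In spherical coordinates, x = ρ sin(φ) cos(θ), y = ρ sin(φ) sin(θ), z = ρ cos(φ), dV = ρ^2 sin(φ) dρ dφ dθ, with 0 ≤ ρ ≤ 5, 0 ≤ φ ≤ π, 0 ≤ θ ≤ 2π.

The integrand, after substitution and multiplying by the volume element, becomes (12ρ (sqrt(2)sin(φ)sin(θ + π/4) + cos(φ))) · ρ^2 sin(φ), so

    ∭_V (∇·F) dV = ∫_0^{2π} ∫_0^{π} ∫_0^{5} (12ρ (sqrt(2)sin(φ)sin(θ + π/4) + cos(φ))) · ρ^2 sin(φ) dρ dφ dθ.

Inner (ρ from 0 to 5): 1875(sqrt(2)sin(φ)sin(θ + π/4) + cos(φ))sin(φ).
Middle (φ from 0 to π): 1875sqrt(2)π sin(θ + π/4)/2.
Outer (θ from 0 to 2π): 0.

Therefore ∯_{∂V} F · n dS = 0.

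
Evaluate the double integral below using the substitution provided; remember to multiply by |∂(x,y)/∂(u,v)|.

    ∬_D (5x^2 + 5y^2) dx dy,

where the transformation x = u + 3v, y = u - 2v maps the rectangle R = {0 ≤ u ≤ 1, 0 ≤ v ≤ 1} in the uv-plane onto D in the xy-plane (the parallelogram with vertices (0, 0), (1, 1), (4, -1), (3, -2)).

Compute the Jacobian determinant of (x, y) with respect to (u, v):

    ∂(x,y)/∂(u,v) = | 1  3 | = (1)(-2) - (3)(1) = -5.
                   | 1  -2 |

Its absolute value is |J| = 5 (the area scaling factor).

Substituting x = u + 3v, y = u - 2v into the integrand,

    5x^2 + 5y^2 → 10u^2 + 10u v + 65v^2,

so the integral becomes

    ∬_R (10u^2 + 10u v + 65v^2) · |J| du dv = ∫_0^1 ∫_0^1 (50u^2 + 50u v + 325v^2) dv du.

Inner (v): 50u^2 + 25u + 325/3.
Outer (u): 275/2.

Therefore ∬_D (5x^2 + 5y^2) dx dy = 275/2.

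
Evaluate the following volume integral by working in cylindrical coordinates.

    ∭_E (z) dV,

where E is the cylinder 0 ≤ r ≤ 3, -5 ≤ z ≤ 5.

In cylindrical coordinates, x = r cos(θ), y = r sin(θ), z = z, and dV = r dr dθ dz.

The integrand becomes z, so

    ∭_E (z) dV = ∫_{0}^{2π} ∫_{0}^{3} ∫_{-5}^{5} (z) · r dz dr dθ.

Inner (z): 0.
Middle (r from 0 to 3): 0.
Outer (θ): 0.

Therefore the triple integral equals 0.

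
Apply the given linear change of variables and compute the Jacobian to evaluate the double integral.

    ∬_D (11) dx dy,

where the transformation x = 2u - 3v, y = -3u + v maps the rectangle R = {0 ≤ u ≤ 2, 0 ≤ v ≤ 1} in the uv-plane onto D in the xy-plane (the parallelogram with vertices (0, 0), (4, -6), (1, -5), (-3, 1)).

Compute the Jacobian determinant of (x, y) with respect to (u, v):

    ∂(x,y)/∂(u,v) = | 2  -3 | = (2)(1) - (-3)(-3) = -7.
                   | -3  1 |

Its absolute value is |J| = 7 (the area scaling factor).

Substituting x = 2u - 3v, y = -3u + v into the integrand,

    11 → 11,

so the integral becomes

    ∬_R (11) · |J| du dv = ∫_0^2 ∫_0^1 (77) dv du.

Inner (v): 77.
Outer (u): 154.

Therefore ∬_D (11) dx dy = 154.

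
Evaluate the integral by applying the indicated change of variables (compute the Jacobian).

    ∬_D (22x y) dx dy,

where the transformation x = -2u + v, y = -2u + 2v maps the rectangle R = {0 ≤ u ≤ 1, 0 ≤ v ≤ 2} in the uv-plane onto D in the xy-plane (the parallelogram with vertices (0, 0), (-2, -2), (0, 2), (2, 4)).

Compute the Jacobian determinant of (x, y) with respect to (u, v):

    ∂(x,y)/∂(u,v) = | -2  1 | = (-2)(2) - (1)(-2) = -2.
                   | -2  2 |

Its absolute value is |J| = 2 (the area scaling factor).

Substituting x = -2u + v, y = -2u + 2v into the integrand,

    22x y → 88u^2 - 132u v + 44v^2,

so the integral becomes

    ∬_R (88u^2 - 132u v + 44v^2) · |J| du dv = ∫_0^1 ∫_0^2 (176u^2 - 264u v + 88v^2) dv du.

Inner (v): 352u^2 - 528u + 704/3.
Outer (u): 88.

Therefore ∬_D (22x y) dx dy = 88.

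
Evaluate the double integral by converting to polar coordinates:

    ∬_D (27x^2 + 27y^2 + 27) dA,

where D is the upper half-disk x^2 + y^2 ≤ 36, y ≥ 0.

The region D is 0 ≤ r ≤ 6, 0 ≤ θ ≤ π in polar coordinates, where x = r cos(θ), y = r sin(θ), and dA = r dr dθ.

Under the substitution, the integrand becomes 27r^2 + 27, so

    ∬_D (27x^2 + 27y^2 + 27) dA = ∫_{0}^{π} ∫_{0}^{6} (27r^2 + 27) · r dr dθ.

Inner integral (in r): ∫_{0}^{6} (27r^2 + 27) · r dr = 9234.

Outer integral (in θ): ∫_{0}^{π} (9234) dθ = 9234π.

Therefore ∬_D (27x^2 + 27y^2 + 27) dA = 9234π.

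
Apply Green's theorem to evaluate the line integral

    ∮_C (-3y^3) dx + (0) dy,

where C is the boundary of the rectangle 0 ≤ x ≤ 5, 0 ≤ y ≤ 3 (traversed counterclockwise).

Green's theorem converts the closed line integral into a double integral over the enclosed region D:

    ∮_C P dx + Q dy = ∬_D (∂Q/∂x - ∂P/∂y) dA.

Here P = -3y^3, Q = 0, so

    ∂Q/∂x = 0,    ∂P/∂y = -9y^2,
    ∂Q/∂x - ∂P/∂y = 9y^2.

D is the region 0 ≤ x ≤ 5, 0 ≤ y ≤ 3. Evaluating the double integral:

    ∬_D (9y^2) dA = ∫_0^{5} ∫_0^{3} (9y^2) dy dx.

Inner (y from 0 to 3): 81.
Outer (x from 0 to 5): 405.

Therefore ∮_C P dx + Q dy = 405.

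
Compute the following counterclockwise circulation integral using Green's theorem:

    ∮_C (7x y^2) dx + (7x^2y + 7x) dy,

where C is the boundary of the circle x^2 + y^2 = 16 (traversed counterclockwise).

Green's theorem converts the closed line integral into a double integral over the enclosed region D:

    ∮_C P dx + Q dy = ∬_D (∂Q/∂x - ∂P/∂y) dA.

Here P = 7x y^2, Q = 7x^2y + 7x, so

    ∂Q/∂x = 14x y + 7,    ∂P/∂y = 14x y,
    ∂Q/∂x - ∂P/∂y = 7.

D is the region x^2 + y^2 ≤ 16. Evaluating the double integral:

In polar coordinates (x = r cos θ, y = r sin θ, dA = r dr dθ) the integrand becomes 7, so

    ∬_D (7) dA = ∫_0^{2π} ∫_0^{4} (7) · r dr dθ.

Inner (r from 0 to 4): 56.
Outer (θ from 0 to 2π): 112π.

Therefore ∮_C P dx + Q dy = 112π.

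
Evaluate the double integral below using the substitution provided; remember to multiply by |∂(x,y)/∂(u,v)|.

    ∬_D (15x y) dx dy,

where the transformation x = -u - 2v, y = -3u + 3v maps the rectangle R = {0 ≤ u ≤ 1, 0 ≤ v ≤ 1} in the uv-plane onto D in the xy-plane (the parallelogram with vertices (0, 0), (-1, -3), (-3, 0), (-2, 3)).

Compute the Jacobian determinant of (x, y) with respect to (u, v):

    ∂(x,y)/∂(u,v) = | -1  -2 | = (-1)(3) - (-2)(-3) = -9.
                   | -3  3 |

Its absolute value is |J| = 9 (the area scaling factor).

Substituting x = -u - 2v, y = -3u + 3v into the integrand,

    15x y → 45u^2 + 45u v - 90v^2,

so the integral becomes

    ∬_R (45u^2 + 45u v - 90v^2) · |J| du dv = ∫_0^1 ∫_0^1 (405u^2 + 405u v - 810v^2) dv du.

Inner (v): 405u^2 + 405u/2 - 270.
Outer (u): -135/4.

Therefore ∬_D (15x y) dx dy = -135/4.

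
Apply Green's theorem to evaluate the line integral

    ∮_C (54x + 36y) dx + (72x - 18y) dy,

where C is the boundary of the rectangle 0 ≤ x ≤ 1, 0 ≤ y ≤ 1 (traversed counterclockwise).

Green's theorem converts the closed line integral into a double integral over the enclosed region D:

    ∮_C P dx + Q dy = ∬_D (∂Q/∂x - ∂P/∂y) dA.

Here P = 54x + 36y, Q = 72x - 18y, so

    ∂Q/∂x = 72,    ∂P/∂y = 36,
    ∂Q/∂x - ∂P/∂y = 36.

D is the region 0 ≤ x ≤ 1, 0 ≤ y ≤ 1. Evaluating the double integral:

    ∬_D (36) dA = ∫_0^{1} ∫_0^{1} (36) dy dx.

Inner (y from 0 to 1): 36.
Outer (x from 0 to 1): 36.

Therefore ∮_C P dx + Q dy = 36.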